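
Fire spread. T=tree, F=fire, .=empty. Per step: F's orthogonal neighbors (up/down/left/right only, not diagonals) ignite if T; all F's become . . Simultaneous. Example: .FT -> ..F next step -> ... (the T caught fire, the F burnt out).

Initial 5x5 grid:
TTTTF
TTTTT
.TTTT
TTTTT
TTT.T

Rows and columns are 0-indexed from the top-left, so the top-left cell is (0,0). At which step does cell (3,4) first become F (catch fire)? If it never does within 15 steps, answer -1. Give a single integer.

Step 1: cell (3,4)='T' (+2 fires, +1 burnt)
Step 2: cell (3,4)='T' (+3 fires, +2 burnt)
Step 3: cell (3,4)='F' (+4 fires, +3 burnt)
  -> target ignites at step 3
Step 4: cell (3,4)='.' (+5 fires, +4 burnt)
Step 5: cell (3,4)='.' (+3 fires, +5 burnt)
Step 6: cell (3,4)='.' (+2 fires, +3 burnt)
Step 7: cell (3,4)='.' (+2 fires, +2 burnt)
Step 8: cell (3,4)='.' (+1 fires, +2 burnt)
Step 9: cell (3,4)='.' (+0 fires, +1 burnt)
  fire out at step 9

3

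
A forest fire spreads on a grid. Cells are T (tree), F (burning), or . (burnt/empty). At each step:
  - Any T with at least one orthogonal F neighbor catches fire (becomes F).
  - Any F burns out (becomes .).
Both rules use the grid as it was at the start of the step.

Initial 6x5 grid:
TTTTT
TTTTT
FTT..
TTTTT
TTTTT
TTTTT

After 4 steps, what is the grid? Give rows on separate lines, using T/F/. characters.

Step 1: 3 trees catch fire, 1 burn out
  TTTTT
  FTTTT
  .FT..
  FTTTT
  TTTTT
  TTTTT
Step 2: 5 trees catch fire, 3 burn out
  FTTTT
  .FTTT
  ..F..
  .FTTT
  FTTTT
  TTTTT
Step 3: 5 trees catch fire, 5 burn out
  .FTTT
  ..FTT
  .....
  ..FTT
  .FTTT
  FTTTT
Step 4: 5 trees catch fire, 5 burn out
  ..FTT
  ...FT
  .....
  ...FT
  ..FTT
  .FTTT

..FTT
...FT
.....
...FT
..FTT
.FTTT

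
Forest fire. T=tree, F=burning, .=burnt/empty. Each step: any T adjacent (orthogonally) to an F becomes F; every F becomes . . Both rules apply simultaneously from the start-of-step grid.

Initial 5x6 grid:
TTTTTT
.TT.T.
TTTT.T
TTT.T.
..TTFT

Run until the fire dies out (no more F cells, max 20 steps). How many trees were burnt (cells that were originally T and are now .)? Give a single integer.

Answer: 20

Derivation:
Step 1: +3 fires, +1 burnt (F count now 3)
Step 2: +1 fires, +3 burnt (F count now 1)
Step 3: +1 fires, +1 burnt (F count now 1)
Step 4: +2 fires, +1 burnt (F count now 2)
Step 5: +4 fires, +2 burnt (F count now 4)
Step 6: +3 fires, +4 burnt (F count now 3)
Step 7: +2 fires, +3 burnt (F count now 2)
Step 8: +2 fires, +2 burnt (F count now 2)
Step 9: +2 fires, +2 burnt (F count now 2)
Step 10: +0 fires, +2 burnt (F count now 0)
Fire out after step 10
Initially T: 21, now '.': 29
Total burnt (originally-T cells now '.'): 20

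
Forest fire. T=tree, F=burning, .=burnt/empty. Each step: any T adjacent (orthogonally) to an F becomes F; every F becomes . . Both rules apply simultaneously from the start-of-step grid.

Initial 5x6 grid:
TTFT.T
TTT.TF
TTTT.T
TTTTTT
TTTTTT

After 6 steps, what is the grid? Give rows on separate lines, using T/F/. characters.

Step 1: 6 trees catch fire, 2 burn out
  TF.F.F
  TTF.F.
  TTTT.F
  TTTTTT
  TTTTTT
Step 2: 4 trees catch fire, 6 burn out
  F.....
  TF....
  TTFT..
  TTTTTF
  TTTTTT
Step 3: 6 trees catch fire, 4 burn out
  ......
  F.....
  TF.F..
  TTFTF.
  TTTTTF
Step 4: 5 trees catch fire, 6 burn out
  ......
  ......
  F.....
  TF.F..
  TTFTF.
Step 5: 3 trees catch fire, 5 burn out
  ......
  ......
  ......
  F.....
  TF.F..
Step 6: 1 trees catch fire, 3 burn out
  ......
  ......
  ......
  ......
  F.....

......
......
......
......
F.....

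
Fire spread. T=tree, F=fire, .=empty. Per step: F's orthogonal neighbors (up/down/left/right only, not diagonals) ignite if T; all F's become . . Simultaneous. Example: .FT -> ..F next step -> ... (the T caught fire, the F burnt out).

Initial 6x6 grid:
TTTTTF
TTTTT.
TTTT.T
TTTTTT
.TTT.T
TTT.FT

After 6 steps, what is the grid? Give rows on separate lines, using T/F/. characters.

Step 1: 2 trees catch fire, 2 burn out
  TTTTF.
  TTTTT.
  TTTT.T
  TTTTTT
  .TTT.T
  TTT..F
Step 2: 3 trees catch fire, 2 burn out
  TTTF..
  TTTTF.
  TTTT.T
  TTTTTT
  .TTT.F
  TTT...
Step 3: 3 trees catch fire, 3 burn out
  TTF...
  TTTF..
  TTTT.T
  TTTTTF
  .TTT..
  TTT...
Step 4: 5 trees catch fire, 3 burn out
  TF....
  TTF...
  TTTF.F
  TTTTF.
  .TTT..
  TTT...
Step 5: 4 trees catch fire, 5 burn out
  F.....
  TF....
  TTF...
  TTTF..
  .TTT..
  TTT...
Step 6: 4 trees catch fire, 4 burn out
  ......
  F.....
  TF....
  TTF...
  .TTF..
  TTT...

......
F.....
TF....
TTF...
.TTF..
TTT...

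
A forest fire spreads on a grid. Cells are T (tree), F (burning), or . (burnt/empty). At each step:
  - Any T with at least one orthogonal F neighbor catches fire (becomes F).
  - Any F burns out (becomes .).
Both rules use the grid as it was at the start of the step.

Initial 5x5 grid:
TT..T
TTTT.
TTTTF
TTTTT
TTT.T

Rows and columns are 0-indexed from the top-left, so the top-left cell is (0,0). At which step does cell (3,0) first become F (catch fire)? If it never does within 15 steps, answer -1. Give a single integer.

Step 1: cell (3,0)='T' (+2 fires, +1 burnt)
Step 2: cell (3,0)='T' (+4 fires, +2 burnt)
Step 3: cell (3,0)='T' (+3 fires, +4 burnt)
Step 4: cell (3,0)='T' (+4 fires, +3 burnt)
Step 5: cell (3,0)='F' (+4 fires, +4 burnt)
  -> target ignites at step 5
Step 6: cell (3,0)='.' (+2 fires, +4 burnt)
Step 7: cell (3,0)='.' (+0 fires, +2 burnt)
  fire out at step 7

5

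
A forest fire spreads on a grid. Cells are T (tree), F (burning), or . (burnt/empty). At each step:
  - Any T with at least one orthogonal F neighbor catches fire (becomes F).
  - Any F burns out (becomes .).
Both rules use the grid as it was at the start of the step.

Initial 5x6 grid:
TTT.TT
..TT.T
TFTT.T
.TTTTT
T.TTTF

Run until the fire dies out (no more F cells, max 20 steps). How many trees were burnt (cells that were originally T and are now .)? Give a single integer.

Step 1: +5 fires, +2 burnt (F count now 5)
Step 2: +6 fires, +5 burnt (F count now 6)
Step 3: +5 fires, +6 burnt (F count now 5)
Step 4: +2 fires, +5 burnt (F count now 2)
Step 5: +2 fires, +2 burnt (F count now 2)
Step 6: +0 fires, +2 burnt (F count now 0)
Fire out after step 6
Initially T: 21, now '.': 29
Total burnt (originally-T cells now '.'): 20

Answer: 20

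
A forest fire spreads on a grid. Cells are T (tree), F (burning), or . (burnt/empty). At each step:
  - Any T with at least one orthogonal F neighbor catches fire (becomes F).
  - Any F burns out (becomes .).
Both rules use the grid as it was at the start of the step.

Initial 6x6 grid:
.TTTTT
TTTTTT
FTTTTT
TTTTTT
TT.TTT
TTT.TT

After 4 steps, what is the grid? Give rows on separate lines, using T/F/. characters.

Step 1: 3 trees catch fire, 1 burn out
  .TTTTT
  FTTTTT
  .FTTTT
  FTTTTT
  TT.TTT
  TTT.TT
Step 2: 4 trees catch fire, 3 burn out
  .TTTTT
  .FTTTT
  ..FTTT
  .FTTTT
  FT.TTT
  TTT.TT
Step 3: 6 trees catch fire, 4 burn out
  .FTTTT
  ..FTTT
  ...FTT
  ..FTTT
  .F.TTT
  FTT.TT
Step 4: 5 trees catch fire, 6 burn out
  ..FTTT
  ...FTT
  ....FT
  ...FTT
  ...TTT
  .FT.TT

..FTTT
...FTT
....FT
...FTT
...TTT
.FT.TT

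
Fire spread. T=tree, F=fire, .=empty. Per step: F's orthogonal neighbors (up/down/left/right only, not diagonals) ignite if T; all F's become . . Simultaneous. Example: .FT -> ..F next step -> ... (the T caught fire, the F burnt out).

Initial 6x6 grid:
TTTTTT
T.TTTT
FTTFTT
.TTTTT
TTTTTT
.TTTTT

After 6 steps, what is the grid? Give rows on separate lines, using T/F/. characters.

Step 1: 6 trees catch fire, 2 burn out
  TTTTTT
  F.TFTT
  .FF.FT
  .TTFTT
  TTTTTT
  .TTTTT
Step 2: 9 trees catch fire, 6 burn out
  FTTFTT
  ..F.FT
  .....F
  .FF.FT
  TTTFTT
  .TTTTT
Step 3: 9 trees catch fire, 9 burn out
  .FF.FT
  .....F
  ......
  .....F
  TFF.FT
  .TTFTT
Step 4: 6 trees catch fire, 9 burn out
  .....F
  ......
  ......
  ......
  F....F
  .FF.FT
Step 5: 1 trees catch fire, 6 burn out
  ......
  ......
  ......
  ......
  ......
  .....F
Step 6: 0 trees catch fire, 1 burn out
  ......
  ......
  ......
  ......
  ......
  ......

......
......
......
......
......
......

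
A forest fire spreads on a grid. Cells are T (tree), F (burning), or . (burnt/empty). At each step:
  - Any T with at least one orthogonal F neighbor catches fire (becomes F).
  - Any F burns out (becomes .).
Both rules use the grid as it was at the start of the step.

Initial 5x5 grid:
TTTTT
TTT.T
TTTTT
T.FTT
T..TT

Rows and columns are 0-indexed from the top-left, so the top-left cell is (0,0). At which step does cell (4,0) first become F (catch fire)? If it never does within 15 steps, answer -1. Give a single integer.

Step 1: cell (4,0)='T' (+2 fires, +1 burnt)
Step 2: cell (4,0)='T' (+5 fires, +2 burnt)
Step 3: cell (4,0)='T' (+5 fires, +5 burnt)
Step 4: cell (4,0)='T' (+5 fires, +5 burnt)
Step 5: cell (4,0)='F' (+3 fires, +5 burnt)
  -> target ignites at step 5
Step 6: cell (4,0)='.' (+0 fires, +3 burnt)
  fire out at step 6

5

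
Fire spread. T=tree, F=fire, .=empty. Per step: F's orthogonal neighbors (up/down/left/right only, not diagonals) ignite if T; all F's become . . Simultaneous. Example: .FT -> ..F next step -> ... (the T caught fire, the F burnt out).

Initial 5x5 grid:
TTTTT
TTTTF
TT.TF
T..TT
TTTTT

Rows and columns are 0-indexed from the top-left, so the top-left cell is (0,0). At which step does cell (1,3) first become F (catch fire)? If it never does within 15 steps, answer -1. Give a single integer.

Step 1: cell (1,3)='F' (+4 fires, +2 burnt)
  -> target ignites at step 1
Step 2: cell (1,3)='.' (+4 fires, +4 burnt)
Step 3: cell (1,3)='.' (+3 fires, +4 burnt)
Step 4: cell (1,3)='.' (+4 fires, +3 burnt)
Step 5: cell (1,3)='.' (+3 fires, +4 burnt)
Step 6: cell (1,3)='.' (+2 fires, +3 burnt)
Step 7: cell (1,3)='.' (+0 fires, +2 burnt)
  fire out at step 7

1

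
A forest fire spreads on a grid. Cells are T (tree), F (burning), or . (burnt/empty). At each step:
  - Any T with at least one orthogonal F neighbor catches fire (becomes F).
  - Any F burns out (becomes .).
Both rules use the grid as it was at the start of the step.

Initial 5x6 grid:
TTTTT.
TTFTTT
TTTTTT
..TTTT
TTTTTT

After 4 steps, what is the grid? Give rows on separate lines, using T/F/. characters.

Step 1: 4 trees catch fire, 1 burn out
  TTFTT.
  TF.FTT
  TTFTTT
  ..TTTT
  TTTTTT
Step 2: 7 trees catch fire, 4 burn out
  TF.FT.
  F...FT
  TF.FTT
  ..FTTT
  TTTTTT
Step 3: 7 trees catch fire, 7 burn out
  F...F.
  .....F
  F...FT
  ...FTT
  TTFTTT
Step 4: 4 trees catch fire, 7 burn out
  ......
  ......
  .....F
  ....FT
  TF.FTT

......
......
.....F
....FT
TF.FTT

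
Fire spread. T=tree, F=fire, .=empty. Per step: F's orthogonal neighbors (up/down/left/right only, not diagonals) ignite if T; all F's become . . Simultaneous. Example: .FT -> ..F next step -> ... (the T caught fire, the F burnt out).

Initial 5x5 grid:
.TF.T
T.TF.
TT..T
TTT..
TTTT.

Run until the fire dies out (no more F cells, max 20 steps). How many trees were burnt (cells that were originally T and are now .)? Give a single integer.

Step 1: +2 fires, +2 burnt (F count now 2)
Step 2: +0 fires, +2 burnt (F count now 0)
Fire out after step 2
Initially T: 14, now '.': 13
Total burnt (originally-T cells now '.'): 2

Answer: 2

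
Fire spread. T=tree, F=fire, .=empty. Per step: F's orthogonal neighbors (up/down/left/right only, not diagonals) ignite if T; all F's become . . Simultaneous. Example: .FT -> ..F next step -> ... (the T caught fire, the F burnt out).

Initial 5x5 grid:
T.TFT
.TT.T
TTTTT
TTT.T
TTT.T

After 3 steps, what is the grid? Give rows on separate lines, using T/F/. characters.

Step 1: 2 trees catch fire, 1 burn out
  T.F.F
  .TT.T
  TTTTT
  TTT.T
  TTT.T
Step 2: 2 trees catch fire, 2 burn out
  T....
  .TF.F
  TTTTT
  TTT.T
  TTT.T
Step 3: 3 trees catch fire, 2 burn out
  T....
  .F...
  TTFTF
  TTT.T
  TTT.T

T....
.F...
TTFTF
TTT.T
TTT.T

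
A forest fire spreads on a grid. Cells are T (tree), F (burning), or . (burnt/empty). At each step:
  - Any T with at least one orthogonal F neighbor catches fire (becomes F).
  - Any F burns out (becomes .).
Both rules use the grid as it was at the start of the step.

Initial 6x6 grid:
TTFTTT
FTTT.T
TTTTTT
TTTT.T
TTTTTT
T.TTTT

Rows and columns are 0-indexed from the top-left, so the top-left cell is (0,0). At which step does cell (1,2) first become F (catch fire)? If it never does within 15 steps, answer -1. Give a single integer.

Step 1: cell (1,2)='F' (+6 fires, +2 burnt)
  -> target ignites at step 1
Step 2: cell (1,2)='.' (+5 fires, +6 burnt)
Step 3: cell (1,2)='.' (+5 fires, +5 burnt)
Step 4: cell (1,2)='.' (+6 fires, +5 burnt)
Step 5: cell (1,2)='.' (+3 fires, +6 burnt)
Step 6: cell (1,2)='.' (+3 fires, +3 burnt)
Step 7: cell (1,2)='.' (+2 fires, +3 burnt)
Step 8: cell (1,2)='.' (+1 fires, +2 burnt)
Step 9: cell (1,2)='.' (+0 fires, +1 burnt)
  fire out at step 9

1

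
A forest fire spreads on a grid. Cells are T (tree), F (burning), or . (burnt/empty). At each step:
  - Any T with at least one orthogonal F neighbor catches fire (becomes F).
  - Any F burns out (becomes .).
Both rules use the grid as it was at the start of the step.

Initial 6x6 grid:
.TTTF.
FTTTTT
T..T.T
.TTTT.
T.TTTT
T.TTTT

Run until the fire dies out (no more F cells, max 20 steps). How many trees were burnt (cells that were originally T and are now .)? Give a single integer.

Step 1: +4 fires, +2 burnt (F count now 4)
Step 2: +5 fires, +4 burnt (F count now 5)
Step 3: +2 fires, +5 burnt (F count now 2)
Step 4: +1 fires, +2 burnt (F count now 1)
Step 5: +3 fires, +1 burnt (F count now 3)
Step 6: +4 fires, +3 burnt (F count now 4)
Step 7: +3 fires, +4 burnt (F count now 3)
Step 8: +1 fires, +3 burnt (F count now 1)
Step 9: +0 fires, +1 burnt (F count now 0)
Fire out after step 9
Initially T: 25, now '.': 34
Total burnt (originally-T cells now '.'): 23

Answer: 23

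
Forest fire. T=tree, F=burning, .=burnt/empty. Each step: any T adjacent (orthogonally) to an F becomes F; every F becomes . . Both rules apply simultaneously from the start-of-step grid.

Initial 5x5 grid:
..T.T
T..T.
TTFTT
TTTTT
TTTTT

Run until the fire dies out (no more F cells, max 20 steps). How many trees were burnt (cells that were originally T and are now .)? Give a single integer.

Step 1: +3 fires, +1 burnt (F count now 3)
Step 2: +6 fires, +3 burnt (F count now 6)
Step 3: +5 fires, +6 burnt (F count now 5)
Step 4: +2 fires, +5 burnt (F count now 2)
Step 5: +0 fires, +2 burnt (F count now 0)
Fire out after step 5
Initially T: 18, now '.': 23
Total burnt (originally-T cells now '.'): 16

Answer: 16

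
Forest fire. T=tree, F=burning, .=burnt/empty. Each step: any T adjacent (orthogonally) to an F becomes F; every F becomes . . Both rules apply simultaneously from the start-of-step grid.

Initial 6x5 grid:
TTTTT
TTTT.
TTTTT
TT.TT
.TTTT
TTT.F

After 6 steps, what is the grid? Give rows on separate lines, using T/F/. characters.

Step 1: 1 trees catch fire, 1 burn out
  TTTTT
  TTTT.
  TTTTT
  TT.TT
  .TTTF
  TTT..
Step 2: 2 trees catch fire, 1 burn out
  TTTTT
  TTTT.
  TTTTT
  TT.TF
  .TTF.
  TTT..
Step 3: 3 trees catch fire, 2 burn out
  TTTTT
  TTTT.
  TTTTF
  TT.F.
  .TF..
  TTT..
Step 4: 3 trees catch fire, 3 burn out
  TTTTT
  TTTT.
  TTTF.
  TT...
  .F...
  TTF..
Step 5: 4 trees catch fire, 3 burn out
  TTTTT
  TTTF.
  TTF..
  TF...
  .....
  TF...
Step 6: 5 trees catch fire, 4 burn out
  TTTFT
  TTF..
  TF...
  F....
  .....
  F....

TTTFT
TTF..
TF...
F....
.....
F....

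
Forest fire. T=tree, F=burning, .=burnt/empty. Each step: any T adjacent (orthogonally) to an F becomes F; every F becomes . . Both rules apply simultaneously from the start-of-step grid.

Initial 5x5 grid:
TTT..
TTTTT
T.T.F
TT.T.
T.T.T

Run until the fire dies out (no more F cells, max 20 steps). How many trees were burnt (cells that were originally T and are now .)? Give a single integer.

Step 1: +1 fires, +1 burnt (F count now 1)
Step 2: +1 fires, +1 burnt (F count now 1)
Step 3: +1 fires, +1 burnt (F count now 1)
Step 4: +3 fires, +1 burnt (F count now 3)
Step 5: +2 fires, +3 burnt (F count now 2)
Step 6: +2 fires, +2 burnt (F count now 2)
Step 7: +1 fires, +2 burnt (F count now 1)
Step 8: +2 fires, +1 burnt (F count now 2)
Step 9: +0 fires, +2 burnt (F count now 0)
Fire out after step 9
Initially T: 16, now '.': 22
Total burnt (originally-T cells now '.'): 13

Answer: 13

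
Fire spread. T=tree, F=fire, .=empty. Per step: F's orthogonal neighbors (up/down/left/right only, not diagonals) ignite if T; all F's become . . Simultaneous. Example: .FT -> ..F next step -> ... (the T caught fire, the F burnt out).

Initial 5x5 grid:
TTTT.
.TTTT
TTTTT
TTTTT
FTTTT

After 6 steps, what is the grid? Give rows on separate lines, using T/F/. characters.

Step 1: 2 trees catch fire, 1 burn out
  TTTT.
  .TTTT
  TTTTT
  FTTTT
  .FTTT
Step 2: 3 trees catch fire, 2 burn out
  TTTT.
  .TTTT
  FTTTT
  .FTTT
  ..FTT
Step 3: 3 trees catch fire, 3 burn out
  TTTT.
  .TTTT
  .FTTT
  ..FTT
  ...FT
Step 4: 4 trees catch fire, 3 burn out
  TTTT.
  .FTTT
  ..FTT
  ...FT
  ....F
Step 5: 4 trees catch fire, 4 burn out
  TFTT.
  ..FTT
  ...FT
  ....F
  .....
Step 6: 4 trees catch fire, 4 burn out
  F.FT.
  ...FT
  ....F
  .....
  .....

F.FT.
...FT
....F
.....
.....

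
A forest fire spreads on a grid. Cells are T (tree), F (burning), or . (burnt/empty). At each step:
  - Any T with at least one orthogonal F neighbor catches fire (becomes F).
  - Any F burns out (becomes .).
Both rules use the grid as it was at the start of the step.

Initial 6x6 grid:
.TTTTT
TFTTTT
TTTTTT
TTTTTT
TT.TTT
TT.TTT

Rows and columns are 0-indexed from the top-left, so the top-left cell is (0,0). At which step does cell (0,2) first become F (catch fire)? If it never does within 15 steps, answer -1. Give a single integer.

Step 1: cell (0,2)='T' (+4 fires, +1 burnt)
Step 2: cell (0,2)='F' (+5 fires, +4 burnt)
  -> target ignites at step 2
Step 3: cell (0,2)='.' (+6 fires, +5 burnt)
Step 4: cell (0,2)='.' (+6 fires, +6 burnt)
Step 5: cell (0,2)='.' (+5 fires, +6 burnt)
Step 6: cell (0,2)='.' (+3 fires, +5 burnt)
Step 7: cell (0,2)='.' (+2 fires, +3 burnt)
Step 8: cell (0,2)='.' (+1 fires, +2 burnt)
Step 9: cell (0,2)='.' (+0 fires, +1 burnt)
  fire out at step 9

2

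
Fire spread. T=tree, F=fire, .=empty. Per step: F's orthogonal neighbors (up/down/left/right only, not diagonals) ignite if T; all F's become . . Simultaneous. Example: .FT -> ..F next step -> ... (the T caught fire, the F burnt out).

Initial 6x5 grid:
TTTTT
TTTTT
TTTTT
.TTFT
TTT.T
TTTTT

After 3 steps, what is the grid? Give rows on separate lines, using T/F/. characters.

Step 1: 3 trees catch fire, 1 burn out
  TTTTT
  TTTTT
  TTTFT
  .TF.F
  TTT.T
  TTTTT
Step 2: 6 trees catch fire, 3 burn out
  TTTTT
  TTTFT
  TTF.F
  .F...
  TTF.F
  TTTTT
Step 3: 7 trees catch fire, 6 burn out
  TTTFT
  TTF.F
  TF...
  .....
  TF...
  TTFTF

TTTFT
TTF.F
TF...
.....
TF...
TTFTF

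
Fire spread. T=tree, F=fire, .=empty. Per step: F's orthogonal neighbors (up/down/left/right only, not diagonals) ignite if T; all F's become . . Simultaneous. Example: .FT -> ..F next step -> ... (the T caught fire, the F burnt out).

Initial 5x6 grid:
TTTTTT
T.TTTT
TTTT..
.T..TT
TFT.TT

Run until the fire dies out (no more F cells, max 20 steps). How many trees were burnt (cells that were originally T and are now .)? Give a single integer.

Step 1: +3 fires, +1 burnt (F count now 3)
Step 2: +1 fires, +3 burnt (F count now 1)
Step 3: +2 fires, +1 burnt (F count now 2)
Step 4: +3 fires, +2 burnt (F count now 3)
Step 5: +3 fires, +3 burnt (F count now 3)
Step 6: +3 fires, +3 burnt (F count now 3)
Step 7: +2 fires, +3 burnt (F count now 2)
Step 8: +1 fires, +2 burnt (F count now 1)
Step 9: +0 fires, +1 burnt (F count now 0)
Fire out after step 9
Initially T: 22, now '.': 26
Total burnt (originally-T cells now '.'): 18

Answer: 18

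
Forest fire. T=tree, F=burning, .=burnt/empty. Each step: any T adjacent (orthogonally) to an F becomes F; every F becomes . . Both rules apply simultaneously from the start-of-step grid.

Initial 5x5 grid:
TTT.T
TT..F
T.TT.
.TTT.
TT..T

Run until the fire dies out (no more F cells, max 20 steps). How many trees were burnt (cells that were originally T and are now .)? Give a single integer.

Answer: 1

Derivation:
Step 1: +1 fires, +1 burnt (F count now 1)
Step 2: +0 fires, +1 burnt (F count now 0)
Fire out after step 2
Initially T: 15, now '.': 11
Total burnt (originally-T cells now '.'): 1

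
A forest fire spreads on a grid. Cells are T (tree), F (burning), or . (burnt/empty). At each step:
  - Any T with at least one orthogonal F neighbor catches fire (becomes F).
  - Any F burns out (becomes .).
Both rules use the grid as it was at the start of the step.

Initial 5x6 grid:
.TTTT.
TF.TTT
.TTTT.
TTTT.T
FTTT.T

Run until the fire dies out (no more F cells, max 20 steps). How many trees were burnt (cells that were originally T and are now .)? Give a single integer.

Answer: 19

Derivation:
Step 1: +5 fires, +2 burnt (F count now 5)
Step 2: +4 fires, +5 burnt (F count now 4)
Step 3: +4 fires, +4 burnt (F count now 4)
Step 4: +4 fires, +4 burnt (F count now 4)
Step 5: +1 fires, +4 burnt (F count now 1)
Step 6: +1 fires, +1 burnt (F count now 1)
Step 7: +0 fires, +1 burnt (F count now 0)
Fire out after step 7
Initially T: 21, now '.': 28
Total burnt (originally-T cells now '.'): 19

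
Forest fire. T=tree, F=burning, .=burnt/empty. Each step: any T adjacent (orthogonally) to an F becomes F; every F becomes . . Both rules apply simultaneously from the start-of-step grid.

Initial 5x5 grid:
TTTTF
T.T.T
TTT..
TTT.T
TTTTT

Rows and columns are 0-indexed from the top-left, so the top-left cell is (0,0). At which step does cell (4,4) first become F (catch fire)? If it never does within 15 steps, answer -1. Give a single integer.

Step 1: cell (4,4)='T' (+2 fires, +1 burnt)
Step 2: cell (4,4)='T' (+1 fires, +2 burnt)
Step 3: cell (4,4)='T' (+2 fires, +1 burnt)
Step 4: cell (4,4)='T' (+2 fires, +2 burnt)
Step 5: cell (4,4)='T' (+3 fires, +2 burnt)
Step 6: cell (4,4)='T' (+3 fires, +3 burnt)
Step 7: cell (4,4)='T' (+3 fires, +3 burnt)
Step 8: cell (4,4)='F' (+2 fires, +3 burnt)
  -> target ignites at step 8
Step 9: cell (4,4)='.' (+1 fires, +2 burnt)
Step 10: cell (4,4)='.' (+0 fires, +1 burnt)
  fire out at step 10

8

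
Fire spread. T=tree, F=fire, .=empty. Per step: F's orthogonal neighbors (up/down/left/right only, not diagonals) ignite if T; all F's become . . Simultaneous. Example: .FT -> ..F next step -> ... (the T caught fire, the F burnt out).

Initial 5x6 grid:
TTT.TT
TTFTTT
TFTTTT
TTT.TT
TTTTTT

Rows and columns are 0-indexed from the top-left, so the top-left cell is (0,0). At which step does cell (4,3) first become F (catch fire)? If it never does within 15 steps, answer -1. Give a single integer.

Step 1: cell (4,3)='T' (+6 fires, +2 burnt)
Step 2: cell (4,3)='T' (+7 fires, +6 burnt)
Step 3: cell (4,3)='T' (+6 fires, +7 burnt)
Step 4: cell (4,3)='F' (+4 fires, +6 burnt)
  -> target ignites at step 4
Step 5: cell (4,3)='.' (+2 fires, +4 burnt)
Step 6: cell (4,3)='.' (+1 fires, +2 burnt)
Step 7: cell (4,3)='.' (+0 fires, +1 burnt)
  fire out at step 7

4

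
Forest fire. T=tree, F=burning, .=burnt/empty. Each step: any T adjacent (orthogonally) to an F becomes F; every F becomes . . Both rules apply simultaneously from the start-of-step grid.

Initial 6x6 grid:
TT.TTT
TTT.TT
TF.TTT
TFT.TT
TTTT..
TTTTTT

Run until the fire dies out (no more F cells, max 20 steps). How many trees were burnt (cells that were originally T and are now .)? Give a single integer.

Answer: 18

Derivation:
Step 1: +5 fires, +2 burnt (F count now 5)
Step 2: +6 fires, +5 burnt (F count now 6)
Step 3: +4 fires, +6 burnt (F count now 4)
Step 4: +1 fires, +4 burnt (F count now 1)
Step 5: +1 fires, +1 burnt (F count now 1)
Step 6: +1 fires, +1 burnt (F count now 1)
Step 7: +0 fires, +1 burnt (F count now 0)
Fire out after step 7
Initially T: 28, now '.': 26
Total burnt (originally-T cells now '.'): 18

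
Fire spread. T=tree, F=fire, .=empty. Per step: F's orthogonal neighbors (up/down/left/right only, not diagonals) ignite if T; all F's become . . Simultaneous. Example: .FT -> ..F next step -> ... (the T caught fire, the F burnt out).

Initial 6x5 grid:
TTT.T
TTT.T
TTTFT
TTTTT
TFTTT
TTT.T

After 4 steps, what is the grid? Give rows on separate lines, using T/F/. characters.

Step 1: 7 trees catch fire, 2 burn out
  TTT.T
  TTT.T
  TTF.F
  TFTFT
  F.FTT
  TFT.T
Step 2: 9 trees catch fire, 7 burn out
  TTT.T
  TTF.F
  TF...
  F.F.F
  ...FT
  F.F.T
Step 3: 5 trees catch fire, 9 burn out
  TTF.F
  TF...
  F....
  .....
  ....F
  ....T
Step 4: 3 trees catch fire, 5 burn out
  TF...
  F....
  .....
  .....
  .....
  ....F

TF...
F....
.....
.....
.....
....F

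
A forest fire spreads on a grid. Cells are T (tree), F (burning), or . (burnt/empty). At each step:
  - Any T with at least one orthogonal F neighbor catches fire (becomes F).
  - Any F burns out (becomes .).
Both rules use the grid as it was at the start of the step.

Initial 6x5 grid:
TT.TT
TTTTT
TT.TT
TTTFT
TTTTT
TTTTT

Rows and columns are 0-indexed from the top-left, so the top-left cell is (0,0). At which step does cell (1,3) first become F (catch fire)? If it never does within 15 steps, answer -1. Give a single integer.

Step 1: cell (1,3)='T' (+4 fires, +1 burnt)
Step 2: cell (1,3)='F' (+6 fires, +4 burnt)
  -> target ignites at step 2
Step 3: cell (1,3)='.' (+8 fires, +6 burnt)
Step 4: cell (1,3)='.' (+5 fires, +8 burnt)
Step 5: cell (1,3)='.' (+3 fires, +5 burnt)
Step 6: cell (1,3)='.' (+1 fires, +3 burnt)
Step 7: cell (1,3)='.' (+0 fires, +1 burnt)
  fire out at step 7

2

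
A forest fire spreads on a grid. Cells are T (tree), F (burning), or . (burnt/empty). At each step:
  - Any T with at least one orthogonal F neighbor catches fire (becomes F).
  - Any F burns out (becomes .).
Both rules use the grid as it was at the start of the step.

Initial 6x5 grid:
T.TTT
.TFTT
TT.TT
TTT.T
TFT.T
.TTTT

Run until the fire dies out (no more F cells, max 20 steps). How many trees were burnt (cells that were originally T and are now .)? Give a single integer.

Step 1: +7 fires, +2 burnt (F count now 7)
Step 2: +7 fires, +7 burnt (F count now 7)
Step 3: +4 fires, +7 burnt (F count now 4)
Step 4: +2 fires, +4 burnt (F count now 2)
Step 5: +1 fires, +2 burnt (F count now 1)
Step 6: +0 fires, +1 burnt (F count now 0)
Fire out after step 6
Initially T: 22, now '.': 29
Total burnt (originally-T cells now '.'): 21

Answer: 21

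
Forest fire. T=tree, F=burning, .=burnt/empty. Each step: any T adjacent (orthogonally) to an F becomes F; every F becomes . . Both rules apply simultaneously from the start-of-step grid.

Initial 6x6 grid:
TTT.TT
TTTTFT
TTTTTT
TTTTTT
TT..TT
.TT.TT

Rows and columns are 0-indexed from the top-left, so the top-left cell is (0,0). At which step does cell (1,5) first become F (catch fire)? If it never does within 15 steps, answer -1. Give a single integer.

Step 1: cell (1,5)='F' (+4 fires, +1 burnt)
  -> target ignites at step 1
Step 2: cell (1,5)='.' (+5 fires, +4 burnt)
Step 3: cell (1,5)='.' (+6 fires, +5 burnt)
Step 4: cell (1,5)='.' (+6 fires, +6 burnt)
Step 5: cell (1,5)='.' (+4 fires, +6 burnt)
Step 6: cell (1,5)='.' (+2 fires, +4 burnt)
Step 7: cell (1,5)='.' (+2 fires, +2 burnt)
Step 8: cell (1,5)='.' (+1 fires, +2 burnt)
Step 9: cell (1,5)='.' (+0 fires, +1 burnt)
  fire out at step 9

1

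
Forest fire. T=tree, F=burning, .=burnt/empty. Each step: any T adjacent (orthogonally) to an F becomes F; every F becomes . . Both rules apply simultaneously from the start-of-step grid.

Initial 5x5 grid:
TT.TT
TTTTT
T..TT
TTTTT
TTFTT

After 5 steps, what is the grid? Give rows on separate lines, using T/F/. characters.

Step 1: 3 trees catch fire, 1 burn out
  TT.TT
  TTTTT
  T..TT
  TTFTT
  TF.FT
Step 2: 4 trees catch fire, 3 burn out
  TT.TT
  TTTTT
  T..TT
  TF.FT
  F...F
Step 3: 3 trees catch fire, 4 burn out
  TT.TT
  TTTTT
  T..FT
  F...F
  .....
Step 4: 3 trees catch fire, 3 burn out
  TT.TT
  TTTFT
  F...F
  .....
  .....
Step 5: 4 trees catch fire, 3 burn out
  TT.FT
  FTF.F
  .....
  .....
  .....

TT.FT
FTF.F
.....
.....
.....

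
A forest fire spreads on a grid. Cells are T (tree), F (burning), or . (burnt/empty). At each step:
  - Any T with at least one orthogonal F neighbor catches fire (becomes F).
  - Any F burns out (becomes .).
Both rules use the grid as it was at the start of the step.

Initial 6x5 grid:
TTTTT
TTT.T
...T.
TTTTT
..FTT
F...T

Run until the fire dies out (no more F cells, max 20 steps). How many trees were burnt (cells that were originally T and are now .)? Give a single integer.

Answer: 9

Derivation:
Step 1: +2 fires, +2 burnt (F count now 2)
Step 2: +3 fires, +2 burnt (F count now 3)
Step 3: +4 fires, +3 burnt (F count now 4)
Step 4: +0 fires, +4 burnt (F count now 0)
Fire out after step 4
Initially T: 18, now '.': 21
Total burnt (originally-T cells now '.'): 9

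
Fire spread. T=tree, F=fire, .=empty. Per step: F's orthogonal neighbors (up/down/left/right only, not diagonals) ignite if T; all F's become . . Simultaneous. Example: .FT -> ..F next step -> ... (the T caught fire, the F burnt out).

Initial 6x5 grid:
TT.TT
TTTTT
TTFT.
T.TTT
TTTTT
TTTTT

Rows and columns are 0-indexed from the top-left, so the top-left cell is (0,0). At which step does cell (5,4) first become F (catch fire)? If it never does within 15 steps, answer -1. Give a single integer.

Step 1: cell (5,4)='T' (+4 fires, +1 burnt)
Step 2: cell (5,4)='T' (+5 fires, +4 burnt)
Step 3: cell (5,4)='T' (+9 fires, +5 burnt)
Step 4: cell (5,4)='T' (+6 fires, +9 burnt)
Step 5: cell (5,4)='F' (+2 fires, +6 burnt)
  -> target ignites at step 5
Step 6: cell (5,4)='.' (+0 fires, +2 burnt)
  fire out at step 6

5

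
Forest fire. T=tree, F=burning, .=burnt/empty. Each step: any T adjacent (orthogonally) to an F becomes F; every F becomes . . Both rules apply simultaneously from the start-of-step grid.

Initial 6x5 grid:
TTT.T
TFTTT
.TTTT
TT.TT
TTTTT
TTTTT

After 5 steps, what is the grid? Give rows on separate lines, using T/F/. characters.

Step 1: 4 trees catch fire, 1 burn out
  TFT.T
  F.FTT
  .FTTT
  TT.TT
  TTTTT
  TTTTT
Step 2: 5 trees catch fire, 4 burn out
  F.F.T
  ...FT
  ..FTT
  TF.TT
  TTTTT
  TTTTT
Step 3: 4 trees catch fire, 5 burn out
  ....T
  ....F
  ...FT
  F..TT
  TFTTT
  TTTTT
Step 4: 6 trees catch fire, 4 burn out
  ....F
  .....
  ....F
  ...FT
  F.FTT
  TFTTT
Step 5: 4 trees catch fire, 6 burn out
  .....
  .....
  .....
  ....F
  ...FT
  F.FTT

.....
.....
.....
....F
...FT
F.FTT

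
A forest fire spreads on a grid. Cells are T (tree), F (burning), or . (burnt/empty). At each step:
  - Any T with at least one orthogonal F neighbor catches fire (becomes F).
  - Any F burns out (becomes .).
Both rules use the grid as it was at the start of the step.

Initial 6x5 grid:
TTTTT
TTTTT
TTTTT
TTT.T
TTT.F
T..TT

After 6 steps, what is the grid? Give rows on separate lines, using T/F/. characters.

Step 1: 2 trees catch fire, 1 burn out
  TTTTT
  TTTTT
  TTTTT
  TTT.F
  TTT..
  T..TF
Step 2: 2 trees catch fire, 2 burn out
  TTTTT
  TTTTT
  TTTTF
  TTT..
  TTT..
  T..F.
Step 3: 2 trees catch fire, 2 burn out
  TTTTT
  TTTTF
  TTTF.
  TTT..
  TTT..
  T....
Step 4: 3 trees catch fire, 2 burn out
  TTTTF
  TTTF.
  TTF..
  TTT..
  TTT..
  T....
Step 5: 4 trees catch fire, 3 burn out
  TTTF.
  TTF..
  TF...
  TTF..
  TTT..
  T....
Step 6: 5 trees catch fire, 4 burn out
  TTF..
  TF...
  F....
  TF...
  TTF..
  T....

TTF..
TF...
F....
TF...
TTF..
T....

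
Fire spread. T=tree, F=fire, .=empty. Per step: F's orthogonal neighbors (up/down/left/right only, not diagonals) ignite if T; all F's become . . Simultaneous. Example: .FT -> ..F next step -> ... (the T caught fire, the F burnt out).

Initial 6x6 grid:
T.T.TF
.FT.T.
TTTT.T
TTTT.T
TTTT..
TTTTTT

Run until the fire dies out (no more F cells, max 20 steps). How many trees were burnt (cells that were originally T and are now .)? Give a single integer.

Step 1: +3 fires, +2 burnt (F count now 3)
Step 2: +5 fires, +3 burnt (F count now 5)
Step 3: +4 fires, +5 burnt (F count now 4)
Step 4: +4 fires, +4 burnt (F count now 4)
Step 5: +3 fires, +4 burnt (F count now 3)
Step 6: +1 fires, +3 burnt (F count now 1)
Step 7: +1 fires, +1 burnt (F count now 1)
Step 8: +1 fires, +1 burnt (F count now 1)
Step 9: +0 fires, +1 burnt (F count now 0)
Fire out after step 9
Initially T: 25, now '.': 33
Total burnt (originally-T cells now '.'): 22

Answer: 22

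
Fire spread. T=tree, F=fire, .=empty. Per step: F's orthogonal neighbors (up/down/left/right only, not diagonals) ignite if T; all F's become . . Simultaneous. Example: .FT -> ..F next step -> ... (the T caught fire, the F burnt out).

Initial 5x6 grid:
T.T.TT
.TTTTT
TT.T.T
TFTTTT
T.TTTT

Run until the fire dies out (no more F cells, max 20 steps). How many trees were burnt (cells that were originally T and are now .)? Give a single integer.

Answer: 22

Derivation:
Step 1: +3 fires, +1 burnt (F count now 3)
Step 2: +5 fires, +3 burnt (F count now 5)
Step 3: +4 fires, +5 burnt (F count now 4)
Step 4: +4 fires, +4 burnt (F count now 4)
Step 5: +3 fires, +4 burnt (F count now 3)
Step 6: +2 fires, +3 burnt (F count now 2)
Step 7: +1 fires, +2 burnt (F count now 1)
Step 8: +0 fires, +1 burnt (F count now 0)
Fire out after step 8
Initially T: 23, now '.': 29
Total burnt (originally-T cells now '.'): 22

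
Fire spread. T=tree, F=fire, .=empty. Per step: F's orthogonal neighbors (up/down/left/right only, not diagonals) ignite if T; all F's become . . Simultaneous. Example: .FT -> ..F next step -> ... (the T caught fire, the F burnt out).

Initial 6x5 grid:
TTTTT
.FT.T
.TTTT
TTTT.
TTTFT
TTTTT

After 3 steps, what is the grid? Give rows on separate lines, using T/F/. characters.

Step 1: 7 trees catch fire, 2 burn out
  TFTTT
  ..F.T
  .FTTT
  TTTF.
  TTF.F
  TTTFT
Step 2: 9 trees catch fire, 7 burn out
  F.FTT
  ....T
  ..FFT
  TFF..
  TF...
  TTF.F
Step 3: 5 trees catch fire, 9 burn out
  ...FT
  ....T
  ....F
  F....
  F....
  TF...

...FT
....T
....F
F....
F....
TF...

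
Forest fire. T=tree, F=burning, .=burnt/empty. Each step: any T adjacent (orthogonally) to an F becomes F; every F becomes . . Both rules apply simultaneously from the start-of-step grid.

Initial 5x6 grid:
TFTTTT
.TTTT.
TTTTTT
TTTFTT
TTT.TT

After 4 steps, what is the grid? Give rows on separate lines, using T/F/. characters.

Step 1: 6 trees catch fire, 2 burn out
  F.FTTT
  .FTTT.
  TTTFTT
  TTF.FT
  TTT.TT
Step 2: 10 trees catch fire, 6 burn out
  ...FTT
  ..FFT.
  TFF.FT
  TF...F
  TTF.FT
Step 3: 7 trees catch fire, 10 burn out
  ....FT
  ....F.
  F....F
  F.....
  TF...F
Step 4: 2 trees catch fire, 7 burn out
  .....F
  ......
  ......
  ......
  F.....

.....F
......
......
......
F.....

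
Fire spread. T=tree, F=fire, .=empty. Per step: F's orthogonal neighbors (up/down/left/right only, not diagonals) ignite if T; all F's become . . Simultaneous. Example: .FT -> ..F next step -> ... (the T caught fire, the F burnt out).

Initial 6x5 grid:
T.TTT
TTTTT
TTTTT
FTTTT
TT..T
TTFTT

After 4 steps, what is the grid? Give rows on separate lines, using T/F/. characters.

Step 1: 5 trees catch fire, 2 burn out
  T.TTT
  TTTTT
  FTTTT
  .FTTT
  FT..T
  TF.FT
Step 2: 6 trees catch fire, 5 burn out
  T.TTT
  FTTTT
  .FTTT
  ..FTT
  .F..T
  F...F
Step 3: 5 trees catch fire, 6 burn out
  F.TTT
  .FTTT
  ..FTT
  ...FT
  ....F
  .....
Step 4: 3 trees catch fire, 5 burn out
  ..TTT
  ..FTT
  ...FT
  ....F
  .....
  .....

..TTT
..FTT
...FT
....F
.....
.....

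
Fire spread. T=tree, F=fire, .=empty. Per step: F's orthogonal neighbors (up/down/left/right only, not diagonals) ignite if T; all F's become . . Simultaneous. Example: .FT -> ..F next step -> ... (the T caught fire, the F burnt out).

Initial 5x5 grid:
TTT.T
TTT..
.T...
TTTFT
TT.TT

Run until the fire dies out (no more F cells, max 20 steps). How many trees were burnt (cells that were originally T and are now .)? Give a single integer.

Step 1: +3 fires, +1 burnt (F count now 3)
Step 2: +2 fires, +3 burnt (F count now 2)
Step 3: +3 fires, +2 burnt (F count now 3)
Step 4: +2 fires, +3 burnt (F count now 2)
Step 5: +3 fires, +2 burnt (F count now 3)
Step 6: +2 fires, +3 burnt (F count now 2)
Step 7: +0 fires, +2 burnt (F count now 0)
Fire out after step 7
Initially T: 16, now '.': 24
Total burnt (originally-T cells now '.'): 15

Answer: 15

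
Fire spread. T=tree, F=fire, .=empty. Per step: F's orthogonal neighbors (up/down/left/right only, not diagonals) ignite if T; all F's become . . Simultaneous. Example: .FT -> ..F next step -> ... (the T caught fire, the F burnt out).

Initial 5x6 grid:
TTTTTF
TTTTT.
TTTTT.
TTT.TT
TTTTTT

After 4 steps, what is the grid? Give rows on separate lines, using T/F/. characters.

Step 1: 1 trees catch fire, 1 burn out
  TTTTF.
  TTTTT.
  TTTTT.
  TTT.TT
  TTTTTT
Step 2: 2 trees catch fire, 1 burn out
  TTTF..
  TTTTF.
  TTTTT.
  TTT.TT
  TTTTTT
Step 3: 3 trees catch fire, 2 burn out
  TTF...
  TTTF..
  TTTTF.
  TTT.TT
  TTTTTT
Step 4: 4 trees catch fire, 3 burn out
  TF....
  TTF...
  TTTF..
  TTT.FT
  TTTTTT

TF....
TTF...
TTTF..
TTT.FT
TTTTTT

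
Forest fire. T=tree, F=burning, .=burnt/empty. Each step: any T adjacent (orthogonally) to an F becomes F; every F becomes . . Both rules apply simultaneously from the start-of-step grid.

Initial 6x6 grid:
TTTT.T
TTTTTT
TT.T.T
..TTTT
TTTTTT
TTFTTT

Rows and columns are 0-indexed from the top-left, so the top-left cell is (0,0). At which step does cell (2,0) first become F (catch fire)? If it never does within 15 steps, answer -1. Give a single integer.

Step 1: cell (2,0)='T' (+3 fires, +1 burnt)
Step 2: cell (2,0)='T' (+5 fires, +3 burnt)
Step 3: cell (2,0)='T' (+4 fires, +5 burnt)
Step 4: cell (2,0)='T' (+3 fires, +4 burnt)
Step 5: cell (2,0)='T' (+2 fires, +3 burnt)
Step 6: cell (2,0)='T' (+4 fires, +2 burnt)
Step 7: cell (2,0)='T' (+3 fires, +4 burnt)
Step 8: cell (2,0)='T' (+4 fires, +3 burnt)
Step 9: cell (2,0)='F' (+2 fires, +4 burnt)
  -> target ignites at step 9
Step 10: cell (2,0)='.' (+0 fires, +2 burnt)
  fire out at step 10

9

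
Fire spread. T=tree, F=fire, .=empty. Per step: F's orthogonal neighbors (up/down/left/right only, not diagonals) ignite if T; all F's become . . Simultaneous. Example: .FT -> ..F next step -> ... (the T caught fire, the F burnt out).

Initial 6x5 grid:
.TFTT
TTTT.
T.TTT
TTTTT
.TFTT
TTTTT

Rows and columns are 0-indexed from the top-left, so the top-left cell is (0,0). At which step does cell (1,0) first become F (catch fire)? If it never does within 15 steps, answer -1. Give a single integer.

Step 1: cell (1,0)='T' (+7 fires, +2 burnt)
Step 2: cell (1,0)='T' (+9 fires, +7 burnt)
Step 3: cell (1,0)='F' (+6 fires, +9 burnt)
  -> target ignites at step 3
Step 4: cell (1,0)='.' (+2 fires, +6 burnt)
Step 5: cell (1,0)='.' (+0 fires, +2 burnt)
  fire out at step 5

3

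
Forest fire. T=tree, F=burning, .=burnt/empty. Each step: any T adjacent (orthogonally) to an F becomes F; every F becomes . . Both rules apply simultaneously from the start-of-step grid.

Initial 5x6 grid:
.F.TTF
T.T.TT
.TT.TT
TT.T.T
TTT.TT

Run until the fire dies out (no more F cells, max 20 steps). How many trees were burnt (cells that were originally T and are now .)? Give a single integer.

Step 1: +2 fires, +2 burnt (F count now 2)
Step 2: +3 fires, +2 burnt (F count now 3)
Step 3: +2 fires, +3 burnt (F count now 2)
Step 4: +1 fires, +2 burnt (F count now 1)
Step 5: +1 fires, +1 burnt (F count now 1)
Step 6: +0 fires, +1 burnt (F count now 0)
Fire out after step 6
Initially T: 19, now '.': 20
Total burnt (originally-T cells now '.'): 9

Answer: 9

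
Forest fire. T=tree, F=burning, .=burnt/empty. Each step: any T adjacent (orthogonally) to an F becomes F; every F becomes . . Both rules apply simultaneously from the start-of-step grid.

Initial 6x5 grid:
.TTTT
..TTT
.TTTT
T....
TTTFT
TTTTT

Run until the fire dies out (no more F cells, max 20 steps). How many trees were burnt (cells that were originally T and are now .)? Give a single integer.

Answer: 10

Derivation:
Step 1: +3 fires, +1 burnt (F count now 3)
Step 2: +3 fires, +3 burnt (F count now 3)
Step 3: +2 fires, +3 burnt (F count now 2)
Step 4: +2 fires, +2 burnt (F count now 2)
Step 5: +0 fires, +2 burnt (F count now 0)
Fire out after step 5
Initially T: 21, now '.': 19
Total burnt (originally-T cells now '.'): 10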